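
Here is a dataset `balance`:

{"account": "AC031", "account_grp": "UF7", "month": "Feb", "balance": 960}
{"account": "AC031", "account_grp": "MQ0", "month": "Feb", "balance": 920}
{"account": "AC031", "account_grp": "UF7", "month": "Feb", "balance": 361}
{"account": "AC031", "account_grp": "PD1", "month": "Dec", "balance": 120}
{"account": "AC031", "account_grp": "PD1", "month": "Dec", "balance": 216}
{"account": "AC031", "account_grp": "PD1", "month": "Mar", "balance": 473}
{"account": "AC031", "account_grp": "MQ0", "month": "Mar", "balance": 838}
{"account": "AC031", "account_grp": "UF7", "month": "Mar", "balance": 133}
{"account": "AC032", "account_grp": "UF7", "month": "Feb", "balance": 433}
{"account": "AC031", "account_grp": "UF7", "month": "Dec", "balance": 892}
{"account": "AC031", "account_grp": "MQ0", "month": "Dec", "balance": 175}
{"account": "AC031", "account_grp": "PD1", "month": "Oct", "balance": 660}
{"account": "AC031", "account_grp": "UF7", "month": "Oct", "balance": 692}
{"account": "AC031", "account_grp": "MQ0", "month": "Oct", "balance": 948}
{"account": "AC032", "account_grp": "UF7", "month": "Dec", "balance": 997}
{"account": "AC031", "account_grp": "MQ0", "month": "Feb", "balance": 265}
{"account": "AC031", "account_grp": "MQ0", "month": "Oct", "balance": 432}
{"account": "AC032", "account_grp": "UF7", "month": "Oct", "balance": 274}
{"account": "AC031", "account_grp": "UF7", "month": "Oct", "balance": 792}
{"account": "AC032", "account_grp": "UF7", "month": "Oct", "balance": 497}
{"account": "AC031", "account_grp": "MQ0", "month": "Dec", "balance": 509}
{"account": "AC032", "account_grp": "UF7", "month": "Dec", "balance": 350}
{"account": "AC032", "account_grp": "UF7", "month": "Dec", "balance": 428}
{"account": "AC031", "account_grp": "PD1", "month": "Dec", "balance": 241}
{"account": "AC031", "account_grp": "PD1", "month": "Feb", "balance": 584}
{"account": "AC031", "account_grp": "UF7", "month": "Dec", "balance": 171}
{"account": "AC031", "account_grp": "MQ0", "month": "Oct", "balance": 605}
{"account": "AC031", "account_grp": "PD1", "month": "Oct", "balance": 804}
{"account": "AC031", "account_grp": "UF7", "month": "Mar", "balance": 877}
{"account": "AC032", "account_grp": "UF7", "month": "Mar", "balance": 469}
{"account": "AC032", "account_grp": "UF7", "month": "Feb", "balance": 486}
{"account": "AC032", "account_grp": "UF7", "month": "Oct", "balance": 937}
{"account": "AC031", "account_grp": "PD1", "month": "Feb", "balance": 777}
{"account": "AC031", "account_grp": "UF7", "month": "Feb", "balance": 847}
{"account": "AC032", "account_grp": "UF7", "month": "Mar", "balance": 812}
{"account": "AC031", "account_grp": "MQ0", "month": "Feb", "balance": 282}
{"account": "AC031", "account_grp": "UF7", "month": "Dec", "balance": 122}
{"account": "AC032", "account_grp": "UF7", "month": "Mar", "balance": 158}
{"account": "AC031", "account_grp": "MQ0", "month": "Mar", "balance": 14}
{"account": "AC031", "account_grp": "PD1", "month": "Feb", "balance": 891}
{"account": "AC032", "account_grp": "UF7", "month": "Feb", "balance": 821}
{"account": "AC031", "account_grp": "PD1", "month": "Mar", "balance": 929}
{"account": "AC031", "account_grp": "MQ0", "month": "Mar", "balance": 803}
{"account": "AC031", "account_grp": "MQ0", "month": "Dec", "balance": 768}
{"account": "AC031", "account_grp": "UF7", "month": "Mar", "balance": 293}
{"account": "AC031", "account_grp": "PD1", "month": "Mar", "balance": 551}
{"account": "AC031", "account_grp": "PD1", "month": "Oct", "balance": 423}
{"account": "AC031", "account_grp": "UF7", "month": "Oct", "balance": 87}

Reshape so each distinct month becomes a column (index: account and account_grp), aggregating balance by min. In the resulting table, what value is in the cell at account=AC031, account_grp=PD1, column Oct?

Rows with account=AC031, account_grp=PD1 and month=Oct: balance values are 660, 804, 423.
min(660, 804, 423) = 423.

423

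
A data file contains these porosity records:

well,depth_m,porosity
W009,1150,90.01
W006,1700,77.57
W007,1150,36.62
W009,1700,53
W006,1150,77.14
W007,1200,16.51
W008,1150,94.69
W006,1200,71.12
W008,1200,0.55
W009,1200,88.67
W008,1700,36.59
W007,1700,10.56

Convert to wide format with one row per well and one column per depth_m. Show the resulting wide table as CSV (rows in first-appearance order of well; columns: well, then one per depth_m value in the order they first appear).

Columns: well plus the 3 distinct depth_m values (1150, 1700, 1200).
For example, row W009 column 1150 takes porosity=90.01 from the long row (W009, 1150).

well,1150,1700,1200
W009,90.01,53,88.67
W006,77.14,77.57,71.12
W007,36.62,10.56,16.51
W008,94.69,36.59,0.55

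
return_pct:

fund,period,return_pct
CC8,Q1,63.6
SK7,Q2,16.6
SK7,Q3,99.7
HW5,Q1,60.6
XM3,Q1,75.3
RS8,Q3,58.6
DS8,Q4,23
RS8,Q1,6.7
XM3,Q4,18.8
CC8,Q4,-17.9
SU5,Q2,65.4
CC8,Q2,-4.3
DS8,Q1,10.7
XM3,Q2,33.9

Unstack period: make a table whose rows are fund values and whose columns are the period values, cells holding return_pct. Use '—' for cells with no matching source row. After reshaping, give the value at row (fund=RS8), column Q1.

6.7

The long row with fund=RS8, period=Q1 has return_pct=6.7.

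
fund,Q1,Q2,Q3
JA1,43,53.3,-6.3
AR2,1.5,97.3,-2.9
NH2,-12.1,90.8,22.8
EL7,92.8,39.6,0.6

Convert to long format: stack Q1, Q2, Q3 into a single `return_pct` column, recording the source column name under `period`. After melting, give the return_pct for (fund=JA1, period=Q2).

53.3

Unpivoting turns each (fund, wide-column) pair into one long row.
The wide cell at row JA1, column Q2 holds 53.3, so the long row (JA1, Q2) has return_pct=53.3.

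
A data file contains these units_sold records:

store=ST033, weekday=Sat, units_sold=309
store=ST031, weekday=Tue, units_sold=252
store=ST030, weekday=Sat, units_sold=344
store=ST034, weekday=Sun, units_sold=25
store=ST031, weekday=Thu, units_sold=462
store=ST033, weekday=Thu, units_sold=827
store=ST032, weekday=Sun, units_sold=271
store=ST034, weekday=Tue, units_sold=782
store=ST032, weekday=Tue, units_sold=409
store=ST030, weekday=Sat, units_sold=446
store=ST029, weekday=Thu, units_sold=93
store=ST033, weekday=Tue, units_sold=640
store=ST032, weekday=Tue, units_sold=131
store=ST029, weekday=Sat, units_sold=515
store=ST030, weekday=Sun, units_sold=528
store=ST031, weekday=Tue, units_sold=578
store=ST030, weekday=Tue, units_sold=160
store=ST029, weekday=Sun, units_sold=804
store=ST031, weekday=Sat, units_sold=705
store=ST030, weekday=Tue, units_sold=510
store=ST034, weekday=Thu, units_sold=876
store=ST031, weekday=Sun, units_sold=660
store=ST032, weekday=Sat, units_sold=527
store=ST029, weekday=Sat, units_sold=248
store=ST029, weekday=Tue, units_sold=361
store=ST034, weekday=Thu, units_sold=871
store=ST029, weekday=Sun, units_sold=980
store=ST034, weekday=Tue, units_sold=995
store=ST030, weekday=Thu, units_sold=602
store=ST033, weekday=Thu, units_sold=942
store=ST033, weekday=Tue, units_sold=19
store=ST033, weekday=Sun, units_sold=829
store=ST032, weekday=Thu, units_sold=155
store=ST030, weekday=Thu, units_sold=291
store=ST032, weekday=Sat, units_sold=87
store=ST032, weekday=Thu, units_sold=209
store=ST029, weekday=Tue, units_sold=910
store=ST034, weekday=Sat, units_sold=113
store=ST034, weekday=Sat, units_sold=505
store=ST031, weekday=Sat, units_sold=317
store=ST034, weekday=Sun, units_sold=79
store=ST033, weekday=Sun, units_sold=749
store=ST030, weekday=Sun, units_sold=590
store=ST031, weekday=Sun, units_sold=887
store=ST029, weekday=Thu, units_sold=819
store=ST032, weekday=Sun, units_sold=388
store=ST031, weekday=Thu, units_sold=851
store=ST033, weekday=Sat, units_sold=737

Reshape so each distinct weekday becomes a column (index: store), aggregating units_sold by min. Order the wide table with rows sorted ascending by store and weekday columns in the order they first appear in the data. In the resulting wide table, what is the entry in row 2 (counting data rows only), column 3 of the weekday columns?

528

With rows sorted ascending by store, row 2 is store=ST030. weekday columns in first-appearance order: Sat, Tue, Sun, Thu; column 3 is Sun.
Long rows with store=ST030, weekday=Sun: min(528, 590) = 528.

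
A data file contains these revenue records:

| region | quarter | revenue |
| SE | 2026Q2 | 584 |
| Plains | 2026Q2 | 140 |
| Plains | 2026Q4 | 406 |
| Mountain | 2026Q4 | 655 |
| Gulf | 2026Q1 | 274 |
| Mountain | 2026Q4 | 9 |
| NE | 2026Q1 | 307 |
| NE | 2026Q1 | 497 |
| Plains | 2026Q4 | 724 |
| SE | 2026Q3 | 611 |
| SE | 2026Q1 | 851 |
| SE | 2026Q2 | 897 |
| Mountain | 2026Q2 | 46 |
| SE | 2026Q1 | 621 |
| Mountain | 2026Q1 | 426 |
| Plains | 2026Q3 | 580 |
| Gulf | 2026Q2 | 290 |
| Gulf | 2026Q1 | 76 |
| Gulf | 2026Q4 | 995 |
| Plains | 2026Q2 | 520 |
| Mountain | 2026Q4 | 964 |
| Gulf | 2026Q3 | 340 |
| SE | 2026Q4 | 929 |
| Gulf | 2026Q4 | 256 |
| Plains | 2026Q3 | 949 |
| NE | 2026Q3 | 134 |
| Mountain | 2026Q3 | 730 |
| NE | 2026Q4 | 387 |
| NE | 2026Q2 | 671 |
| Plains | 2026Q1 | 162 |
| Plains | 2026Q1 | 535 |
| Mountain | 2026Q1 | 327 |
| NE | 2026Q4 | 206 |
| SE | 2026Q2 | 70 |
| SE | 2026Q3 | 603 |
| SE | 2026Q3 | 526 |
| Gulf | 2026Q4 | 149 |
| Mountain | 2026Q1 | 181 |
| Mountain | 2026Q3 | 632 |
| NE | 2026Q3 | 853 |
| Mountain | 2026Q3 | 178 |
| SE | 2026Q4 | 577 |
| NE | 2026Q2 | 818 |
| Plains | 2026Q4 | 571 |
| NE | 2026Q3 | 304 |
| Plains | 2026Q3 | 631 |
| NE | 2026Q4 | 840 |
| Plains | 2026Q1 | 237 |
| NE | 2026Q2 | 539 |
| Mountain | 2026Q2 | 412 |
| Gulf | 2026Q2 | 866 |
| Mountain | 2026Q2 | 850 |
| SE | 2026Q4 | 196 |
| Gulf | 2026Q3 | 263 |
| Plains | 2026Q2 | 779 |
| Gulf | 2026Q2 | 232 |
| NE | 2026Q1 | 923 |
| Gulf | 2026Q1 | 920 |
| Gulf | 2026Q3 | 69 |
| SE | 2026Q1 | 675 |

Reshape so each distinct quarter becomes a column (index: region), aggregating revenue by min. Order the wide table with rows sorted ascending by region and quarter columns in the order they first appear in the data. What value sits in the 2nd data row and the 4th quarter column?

With rows sorted ascending by region, row 2 is region=Mountain. quarter columns in first-appearance order: 2026Q2, 2026Q4, 2026Q1, 2026Q3; column 4 is 2026Q3.
Long rows with region=Mountain, quarter=2026Q3: min(730, 632, 178) = 178.

178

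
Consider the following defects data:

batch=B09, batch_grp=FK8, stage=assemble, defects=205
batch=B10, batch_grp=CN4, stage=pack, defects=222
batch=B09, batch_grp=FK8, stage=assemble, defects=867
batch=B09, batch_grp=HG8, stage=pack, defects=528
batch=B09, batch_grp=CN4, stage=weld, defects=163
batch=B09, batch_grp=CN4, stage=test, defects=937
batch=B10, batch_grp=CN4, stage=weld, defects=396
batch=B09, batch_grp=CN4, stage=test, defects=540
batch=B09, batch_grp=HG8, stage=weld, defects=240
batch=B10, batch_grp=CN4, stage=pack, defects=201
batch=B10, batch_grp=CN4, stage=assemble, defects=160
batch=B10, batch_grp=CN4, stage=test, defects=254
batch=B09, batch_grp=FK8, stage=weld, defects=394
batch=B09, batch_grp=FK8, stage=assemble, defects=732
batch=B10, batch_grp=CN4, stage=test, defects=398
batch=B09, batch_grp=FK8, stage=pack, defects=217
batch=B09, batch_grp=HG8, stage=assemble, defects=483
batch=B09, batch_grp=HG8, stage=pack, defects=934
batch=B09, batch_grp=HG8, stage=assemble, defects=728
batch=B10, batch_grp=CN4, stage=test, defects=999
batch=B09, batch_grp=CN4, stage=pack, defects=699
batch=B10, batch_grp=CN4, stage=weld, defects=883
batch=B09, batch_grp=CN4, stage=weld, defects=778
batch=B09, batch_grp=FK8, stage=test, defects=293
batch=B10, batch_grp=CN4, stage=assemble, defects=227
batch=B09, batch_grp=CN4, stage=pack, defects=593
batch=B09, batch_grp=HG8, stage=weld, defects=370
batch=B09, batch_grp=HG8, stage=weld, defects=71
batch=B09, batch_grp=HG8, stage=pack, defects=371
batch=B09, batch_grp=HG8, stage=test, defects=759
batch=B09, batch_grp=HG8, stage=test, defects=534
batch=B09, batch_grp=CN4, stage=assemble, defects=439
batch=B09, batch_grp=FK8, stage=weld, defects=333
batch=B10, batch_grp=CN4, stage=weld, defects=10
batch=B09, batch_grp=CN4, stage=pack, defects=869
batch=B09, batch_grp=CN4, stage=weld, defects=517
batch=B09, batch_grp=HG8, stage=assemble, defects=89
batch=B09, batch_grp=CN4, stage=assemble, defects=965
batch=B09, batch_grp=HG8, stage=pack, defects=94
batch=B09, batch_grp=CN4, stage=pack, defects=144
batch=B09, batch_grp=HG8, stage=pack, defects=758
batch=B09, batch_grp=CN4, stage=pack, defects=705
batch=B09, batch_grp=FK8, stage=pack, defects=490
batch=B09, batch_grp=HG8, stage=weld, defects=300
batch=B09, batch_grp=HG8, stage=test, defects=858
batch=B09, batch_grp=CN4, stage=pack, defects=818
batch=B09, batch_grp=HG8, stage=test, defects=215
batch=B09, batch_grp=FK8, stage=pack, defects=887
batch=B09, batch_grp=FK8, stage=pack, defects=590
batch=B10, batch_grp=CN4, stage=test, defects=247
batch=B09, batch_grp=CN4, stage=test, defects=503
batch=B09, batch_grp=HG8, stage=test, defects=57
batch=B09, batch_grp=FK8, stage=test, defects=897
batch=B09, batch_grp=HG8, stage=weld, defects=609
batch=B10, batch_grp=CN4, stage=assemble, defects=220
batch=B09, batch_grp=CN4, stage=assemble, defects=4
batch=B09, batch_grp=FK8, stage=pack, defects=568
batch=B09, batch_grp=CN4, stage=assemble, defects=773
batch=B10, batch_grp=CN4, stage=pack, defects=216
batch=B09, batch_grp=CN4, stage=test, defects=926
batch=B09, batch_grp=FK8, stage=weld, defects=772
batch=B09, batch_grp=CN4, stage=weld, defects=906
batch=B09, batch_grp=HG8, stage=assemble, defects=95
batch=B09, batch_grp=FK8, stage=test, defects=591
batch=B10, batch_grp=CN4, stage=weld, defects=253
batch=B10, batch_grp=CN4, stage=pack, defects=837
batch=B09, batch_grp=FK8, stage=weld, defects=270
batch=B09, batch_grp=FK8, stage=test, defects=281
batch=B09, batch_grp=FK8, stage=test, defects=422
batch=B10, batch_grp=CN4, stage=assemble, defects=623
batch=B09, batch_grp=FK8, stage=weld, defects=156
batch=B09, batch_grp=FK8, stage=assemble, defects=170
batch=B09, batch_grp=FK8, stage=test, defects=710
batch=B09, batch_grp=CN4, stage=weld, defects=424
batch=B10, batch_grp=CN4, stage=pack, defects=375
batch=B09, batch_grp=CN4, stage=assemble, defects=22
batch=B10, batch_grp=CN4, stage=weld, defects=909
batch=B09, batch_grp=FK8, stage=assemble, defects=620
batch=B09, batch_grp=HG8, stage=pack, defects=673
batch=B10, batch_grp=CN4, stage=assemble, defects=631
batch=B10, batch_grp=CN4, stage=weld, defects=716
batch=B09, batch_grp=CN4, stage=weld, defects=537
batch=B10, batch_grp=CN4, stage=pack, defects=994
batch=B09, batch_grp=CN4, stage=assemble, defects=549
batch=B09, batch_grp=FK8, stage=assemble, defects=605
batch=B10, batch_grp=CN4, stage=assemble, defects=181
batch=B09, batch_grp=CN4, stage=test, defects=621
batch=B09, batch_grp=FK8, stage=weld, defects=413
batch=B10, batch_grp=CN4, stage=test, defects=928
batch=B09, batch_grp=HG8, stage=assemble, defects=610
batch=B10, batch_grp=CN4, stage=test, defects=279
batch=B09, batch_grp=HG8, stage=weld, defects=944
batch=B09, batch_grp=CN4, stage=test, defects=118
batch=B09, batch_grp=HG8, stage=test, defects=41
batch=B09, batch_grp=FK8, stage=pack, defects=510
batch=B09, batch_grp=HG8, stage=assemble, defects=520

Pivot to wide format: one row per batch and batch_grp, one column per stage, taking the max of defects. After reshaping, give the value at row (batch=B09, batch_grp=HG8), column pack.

934

Rows with batch=B09, batch_grp=HG8 and stage=pack: defects values are 528, 934, 371, 94, 758, 673.
max(528, 934, 371, 94, 758, 673) = 934.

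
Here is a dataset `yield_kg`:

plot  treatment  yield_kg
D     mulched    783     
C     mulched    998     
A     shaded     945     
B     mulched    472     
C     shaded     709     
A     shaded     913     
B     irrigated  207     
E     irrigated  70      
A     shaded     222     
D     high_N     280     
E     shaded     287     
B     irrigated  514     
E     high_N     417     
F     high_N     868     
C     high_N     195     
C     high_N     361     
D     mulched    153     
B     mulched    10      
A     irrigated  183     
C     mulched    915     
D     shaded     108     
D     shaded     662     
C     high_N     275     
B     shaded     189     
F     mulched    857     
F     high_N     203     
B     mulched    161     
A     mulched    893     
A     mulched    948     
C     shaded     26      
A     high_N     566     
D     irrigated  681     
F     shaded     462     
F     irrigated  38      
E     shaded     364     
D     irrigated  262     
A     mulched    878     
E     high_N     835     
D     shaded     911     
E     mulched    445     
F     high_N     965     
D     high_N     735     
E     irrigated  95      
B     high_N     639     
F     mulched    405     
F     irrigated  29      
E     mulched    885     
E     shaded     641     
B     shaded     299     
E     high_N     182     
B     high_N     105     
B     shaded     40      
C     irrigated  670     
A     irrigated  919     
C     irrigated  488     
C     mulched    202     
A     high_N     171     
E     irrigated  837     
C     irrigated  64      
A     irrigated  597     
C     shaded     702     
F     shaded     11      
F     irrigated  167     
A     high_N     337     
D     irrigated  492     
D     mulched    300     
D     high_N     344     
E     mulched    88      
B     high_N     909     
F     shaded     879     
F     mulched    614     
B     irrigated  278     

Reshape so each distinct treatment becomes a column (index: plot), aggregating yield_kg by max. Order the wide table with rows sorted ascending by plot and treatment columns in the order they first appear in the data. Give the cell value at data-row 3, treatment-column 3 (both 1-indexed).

670

With rows sorted ascending by plot, row 3 is plot=C. treatment columns in first-appearance order: mulched, shaded, irrigated, high_N; column 3 is irrigated.
Long rows with plot=C, treatment=irrigated: max(670, 488, 64) = 670.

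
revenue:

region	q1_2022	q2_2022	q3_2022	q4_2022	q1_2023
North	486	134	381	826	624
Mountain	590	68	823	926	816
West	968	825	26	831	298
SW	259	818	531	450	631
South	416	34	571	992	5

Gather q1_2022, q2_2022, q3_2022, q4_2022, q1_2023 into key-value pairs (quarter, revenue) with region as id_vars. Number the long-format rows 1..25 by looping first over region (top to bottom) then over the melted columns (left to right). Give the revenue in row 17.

25 rows total (5 × 5). Row 17: index ⌊(17-1)/5⌋ = 3 into region → SW; (17-1) mod 5 = 1 into the melted columns → q2_2022.
So row 17 is (SW, q2_2022, 818); revenue = 818.

818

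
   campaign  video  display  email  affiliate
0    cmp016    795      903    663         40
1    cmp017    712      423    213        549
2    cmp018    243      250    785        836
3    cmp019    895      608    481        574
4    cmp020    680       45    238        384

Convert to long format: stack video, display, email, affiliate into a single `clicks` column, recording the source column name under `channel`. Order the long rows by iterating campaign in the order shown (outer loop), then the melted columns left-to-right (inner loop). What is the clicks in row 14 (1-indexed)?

20 rows total (5 × 4). Row 14: index ⌊(14-1)/4⌋ = 3 into campaign → cmp019; (14-1) mod 4 = 1 into the melted columns → display.
So row 14 is (cmp019, display, 608); clicks = 608.

608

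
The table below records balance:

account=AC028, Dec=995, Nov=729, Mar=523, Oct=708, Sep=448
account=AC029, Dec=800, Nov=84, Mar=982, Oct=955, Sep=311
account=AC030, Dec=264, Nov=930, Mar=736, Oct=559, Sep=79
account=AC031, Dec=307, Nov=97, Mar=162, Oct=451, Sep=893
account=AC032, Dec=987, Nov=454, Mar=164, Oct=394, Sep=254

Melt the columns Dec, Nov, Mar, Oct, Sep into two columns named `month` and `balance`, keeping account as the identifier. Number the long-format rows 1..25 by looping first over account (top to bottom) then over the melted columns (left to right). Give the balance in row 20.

25 rows total (5 × 5). Row 20: index ⌊(20-1)/5⌋ = 3 into account → AC031; (20-1) mod 5 = 4 into the melted columns → Sep.
So row 20 is (AC031, Sep, 893); balance = 893.

893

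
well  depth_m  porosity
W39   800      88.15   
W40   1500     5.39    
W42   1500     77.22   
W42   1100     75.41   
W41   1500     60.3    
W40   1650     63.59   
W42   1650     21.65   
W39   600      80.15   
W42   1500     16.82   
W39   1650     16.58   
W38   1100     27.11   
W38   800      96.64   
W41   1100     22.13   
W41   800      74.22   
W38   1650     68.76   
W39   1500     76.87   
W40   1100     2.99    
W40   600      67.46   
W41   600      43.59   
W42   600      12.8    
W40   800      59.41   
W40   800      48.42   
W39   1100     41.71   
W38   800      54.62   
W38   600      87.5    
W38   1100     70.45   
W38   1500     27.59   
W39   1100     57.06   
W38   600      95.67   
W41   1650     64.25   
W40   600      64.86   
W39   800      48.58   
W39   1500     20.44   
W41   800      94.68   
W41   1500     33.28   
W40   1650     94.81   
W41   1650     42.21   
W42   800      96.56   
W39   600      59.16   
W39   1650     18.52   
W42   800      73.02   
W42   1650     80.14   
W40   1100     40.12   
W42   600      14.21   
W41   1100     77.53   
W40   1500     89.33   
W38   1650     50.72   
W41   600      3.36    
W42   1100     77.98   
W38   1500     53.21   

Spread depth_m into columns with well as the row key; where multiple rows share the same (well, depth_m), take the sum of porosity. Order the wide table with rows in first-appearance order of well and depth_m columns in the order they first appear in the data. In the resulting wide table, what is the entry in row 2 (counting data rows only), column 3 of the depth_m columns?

With rows in first-appearance order of well, row 2 is well=W40. depth_m columns in first-appearance order: 800, 1500, 1100, 1650, 600; column 3 is 1100.
Long rows with well=W40, depth_m=1100: 2.99 + 40.12 = 43.11.

43.11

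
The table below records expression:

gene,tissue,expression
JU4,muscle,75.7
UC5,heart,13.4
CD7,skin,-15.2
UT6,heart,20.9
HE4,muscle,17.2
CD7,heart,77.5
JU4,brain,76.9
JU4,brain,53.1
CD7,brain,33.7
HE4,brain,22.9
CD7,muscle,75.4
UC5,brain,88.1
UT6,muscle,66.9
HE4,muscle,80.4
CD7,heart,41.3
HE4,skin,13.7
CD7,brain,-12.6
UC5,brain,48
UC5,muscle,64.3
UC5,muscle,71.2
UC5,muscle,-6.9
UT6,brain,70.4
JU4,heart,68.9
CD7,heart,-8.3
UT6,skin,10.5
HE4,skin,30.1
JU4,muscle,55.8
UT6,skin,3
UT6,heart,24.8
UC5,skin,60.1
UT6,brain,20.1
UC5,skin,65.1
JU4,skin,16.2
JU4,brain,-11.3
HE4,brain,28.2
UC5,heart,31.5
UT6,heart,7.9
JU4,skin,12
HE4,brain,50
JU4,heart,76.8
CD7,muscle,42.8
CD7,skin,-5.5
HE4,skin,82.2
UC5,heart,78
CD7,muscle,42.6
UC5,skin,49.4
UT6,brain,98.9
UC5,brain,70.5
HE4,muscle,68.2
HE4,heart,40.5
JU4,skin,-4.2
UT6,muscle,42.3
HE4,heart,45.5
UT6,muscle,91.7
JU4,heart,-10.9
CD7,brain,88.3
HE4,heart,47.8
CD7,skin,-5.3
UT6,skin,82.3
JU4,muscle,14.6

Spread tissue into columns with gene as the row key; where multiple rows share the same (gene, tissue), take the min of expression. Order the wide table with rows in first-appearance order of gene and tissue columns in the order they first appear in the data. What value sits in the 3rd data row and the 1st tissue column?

42.6

With rows in first-appearance order of gene, row 3 is gene=CD7. tissue columns in first-appearance order: muscle, heart, skin, brain; column 1 is muscle.
Long rows with gene=CD7, tissue=muscle: min(75.4, 42.8, 42.6) = 42.6.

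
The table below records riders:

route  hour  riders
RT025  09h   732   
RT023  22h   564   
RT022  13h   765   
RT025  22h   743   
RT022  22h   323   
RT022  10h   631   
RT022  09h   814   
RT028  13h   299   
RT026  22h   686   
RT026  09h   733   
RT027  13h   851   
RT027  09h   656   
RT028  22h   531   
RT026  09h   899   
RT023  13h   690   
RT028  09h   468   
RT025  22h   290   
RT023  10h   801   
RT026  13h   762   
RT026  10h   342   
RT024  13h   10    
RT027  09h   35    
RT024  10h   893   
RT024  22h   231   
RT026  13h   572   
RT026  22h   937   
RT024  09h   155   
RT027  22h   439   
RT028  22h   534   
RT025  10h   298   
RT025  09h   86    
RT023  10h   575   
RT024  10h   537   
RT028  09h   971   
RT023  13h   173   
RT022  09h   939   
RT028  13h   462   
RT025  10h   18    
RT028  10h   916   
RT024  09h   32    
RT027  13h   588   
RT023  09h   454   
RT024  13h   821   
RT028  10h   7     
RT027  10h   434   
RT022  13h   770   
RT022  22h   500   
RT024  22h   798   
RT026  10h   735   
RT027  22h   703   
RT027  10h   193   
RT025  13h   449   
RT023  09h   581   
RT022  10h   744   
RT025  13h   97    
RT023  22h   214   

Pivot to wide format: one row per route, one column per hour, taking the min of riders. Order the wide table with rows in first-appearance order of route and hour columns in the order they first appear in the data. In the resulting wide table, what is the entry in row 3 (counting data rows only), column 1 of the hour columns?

814

With rows in first-appearance order of route, row 3 is route=RT022. hour columns in first-appearance order: 09h, 22h, 13h, 10h; column 1 is 09h.
Long rows with route=RT022, hour=09h: min(814, 939) = 814.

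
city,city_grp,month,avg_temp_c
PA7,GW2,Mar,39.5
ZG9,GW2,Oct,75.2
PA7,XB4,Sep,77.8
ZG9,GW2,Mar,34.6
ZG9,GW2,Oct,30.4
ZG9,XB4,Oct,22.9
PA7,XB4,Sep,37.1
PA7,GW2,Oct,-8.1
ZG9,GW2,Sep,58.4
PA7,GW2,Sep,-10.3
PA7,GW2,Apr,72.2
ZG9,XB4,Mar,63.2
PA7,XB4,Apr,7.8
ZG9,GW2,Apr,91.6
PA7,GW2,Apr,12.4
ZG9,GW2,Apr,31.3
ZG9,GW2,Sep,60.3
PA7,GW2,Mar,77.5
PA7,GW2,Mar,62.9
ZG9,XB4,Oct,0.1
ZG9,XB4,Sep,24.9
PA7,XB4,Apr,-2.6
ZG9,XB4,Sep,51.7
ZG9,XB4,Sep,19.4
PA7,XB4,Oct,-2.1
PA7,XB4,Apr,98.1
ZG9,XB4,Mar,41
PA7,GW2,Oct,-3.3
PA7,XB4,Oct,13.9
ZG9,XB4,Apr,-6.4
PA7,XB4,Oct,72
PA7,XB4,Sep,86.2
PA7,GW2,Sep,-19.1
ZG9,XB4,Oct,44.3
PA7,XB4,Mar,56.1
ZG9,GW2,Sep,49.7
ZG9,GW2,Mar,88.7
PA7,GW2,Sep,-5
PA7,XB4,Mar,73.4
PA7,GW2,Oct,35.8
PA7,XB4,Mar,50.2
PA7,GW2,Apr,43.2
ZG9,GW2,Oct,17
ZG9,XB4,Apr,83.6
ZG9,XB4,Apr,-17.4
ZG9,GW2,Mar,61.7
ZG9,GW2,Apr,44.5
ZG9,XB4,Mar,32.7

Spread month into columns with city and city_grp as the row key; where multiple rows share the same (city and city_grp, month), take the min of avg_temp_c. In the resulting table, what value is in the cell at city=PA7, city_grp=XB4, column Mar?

Rows with city=PA7, city_grp=XB4 and month=Mar: avg_temp_c values are 56.1, 73.4, 50.2.
min(56.1, 73.4, 50.2) = 50.2.

50.2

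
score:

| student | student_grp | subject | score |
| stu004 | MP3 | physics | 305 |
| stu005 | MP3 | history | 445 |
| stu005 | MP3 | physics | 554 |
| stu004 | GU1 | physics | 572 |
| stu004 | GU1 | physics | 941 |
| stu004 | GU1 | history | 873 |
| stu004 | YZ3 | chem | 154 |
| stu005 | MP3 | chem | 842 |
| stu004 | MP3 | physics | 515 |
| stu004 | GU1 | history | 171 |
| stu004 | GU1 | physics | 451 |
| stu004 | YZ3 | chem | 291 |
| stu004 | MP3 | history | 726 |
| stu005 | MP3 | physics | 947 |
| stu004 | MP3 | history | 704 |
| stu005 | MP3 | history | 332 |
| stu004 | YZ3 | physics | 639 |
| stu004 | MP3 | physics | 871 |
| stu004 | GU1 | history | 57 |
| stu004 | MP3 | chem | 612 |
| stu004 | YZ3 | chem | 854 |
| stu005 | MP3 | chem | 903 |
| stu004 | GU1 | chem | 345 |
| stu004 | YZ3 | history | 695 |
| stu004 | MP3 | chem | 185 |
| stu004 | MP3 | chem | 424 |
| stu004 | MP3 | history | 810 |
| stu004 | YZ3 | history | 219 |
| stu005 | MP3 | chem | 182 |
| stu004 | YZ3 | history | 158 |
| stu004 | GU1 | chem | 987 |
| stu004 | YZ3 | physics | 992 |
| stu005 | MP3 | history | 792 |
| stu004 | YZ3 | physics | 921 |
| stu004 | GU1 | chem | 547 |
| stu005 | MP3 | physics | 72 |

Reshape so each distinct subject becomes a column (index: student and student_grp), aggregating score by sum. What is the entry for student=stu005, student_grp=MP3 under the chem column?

1927

Rows with student=stu005, student_grp=MP3 and subject=chem: score values are 842, 903, 182.
842 + 903 + 182 = 1927.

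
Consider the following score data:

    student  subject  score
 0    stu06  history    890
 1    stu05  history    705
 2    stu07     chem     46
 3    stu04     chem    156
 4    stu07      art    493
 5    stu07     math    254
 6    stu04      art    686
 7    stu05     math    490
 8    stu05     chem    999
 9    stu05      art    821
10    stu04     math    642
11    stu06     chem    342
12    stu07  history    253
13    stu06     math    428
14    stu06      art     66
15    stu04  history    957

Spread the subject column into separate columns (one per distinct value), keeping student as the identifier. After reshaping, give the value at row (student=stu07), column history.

253

Wide layout: rows indexed by student, columns are the 4 distinct subject values (history, chem, art, math).
Cell (student=stu07, subject=history) draws from the long row where student=stu07 and subject=history, which has score=253.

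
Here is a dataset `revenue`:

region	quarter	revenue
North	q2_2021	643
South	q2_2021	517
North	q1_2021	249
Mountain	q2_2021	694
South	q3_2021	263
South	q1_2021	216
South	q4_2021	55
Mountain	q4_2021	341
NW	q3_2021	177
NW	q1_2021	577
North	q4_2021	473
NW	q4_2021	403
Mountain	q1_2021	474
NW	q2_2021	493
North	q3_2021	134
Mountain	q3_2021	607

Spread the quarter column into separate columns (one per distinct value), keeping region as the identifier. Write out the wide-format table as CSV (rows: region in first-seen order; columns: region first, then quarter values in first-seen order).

region,q2_2021,q1_2021,q3_2021,q4_2021
North,643,249,134,473
South,517,216,263,55
Mountain,694,474,607,341
NW,493,577,177,403

Columns: region plus the 4 distinct quarter values (q2_2021, q1_2021, q3_2021, q4_2021).
For example, row North column q2_2021 takes revenue=643 from the long row (North, q2_2021).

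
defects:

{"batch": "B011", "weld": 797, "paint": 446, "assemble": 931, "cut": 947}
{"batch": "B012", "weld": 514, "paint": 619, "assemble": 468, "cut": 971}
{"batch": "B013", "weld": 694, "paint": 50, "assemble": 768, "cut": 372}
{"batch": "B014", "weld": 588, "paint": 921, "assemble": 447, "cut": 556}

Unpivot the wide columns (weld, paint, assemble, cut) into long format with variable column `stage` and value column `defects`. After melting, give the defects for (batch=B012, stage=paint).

619

Unpivoting turns each (batch, wide-column) pair into one long row.
The wide cell at row B012, column paint holds 619, so the long row (B012, paint) has defects=619.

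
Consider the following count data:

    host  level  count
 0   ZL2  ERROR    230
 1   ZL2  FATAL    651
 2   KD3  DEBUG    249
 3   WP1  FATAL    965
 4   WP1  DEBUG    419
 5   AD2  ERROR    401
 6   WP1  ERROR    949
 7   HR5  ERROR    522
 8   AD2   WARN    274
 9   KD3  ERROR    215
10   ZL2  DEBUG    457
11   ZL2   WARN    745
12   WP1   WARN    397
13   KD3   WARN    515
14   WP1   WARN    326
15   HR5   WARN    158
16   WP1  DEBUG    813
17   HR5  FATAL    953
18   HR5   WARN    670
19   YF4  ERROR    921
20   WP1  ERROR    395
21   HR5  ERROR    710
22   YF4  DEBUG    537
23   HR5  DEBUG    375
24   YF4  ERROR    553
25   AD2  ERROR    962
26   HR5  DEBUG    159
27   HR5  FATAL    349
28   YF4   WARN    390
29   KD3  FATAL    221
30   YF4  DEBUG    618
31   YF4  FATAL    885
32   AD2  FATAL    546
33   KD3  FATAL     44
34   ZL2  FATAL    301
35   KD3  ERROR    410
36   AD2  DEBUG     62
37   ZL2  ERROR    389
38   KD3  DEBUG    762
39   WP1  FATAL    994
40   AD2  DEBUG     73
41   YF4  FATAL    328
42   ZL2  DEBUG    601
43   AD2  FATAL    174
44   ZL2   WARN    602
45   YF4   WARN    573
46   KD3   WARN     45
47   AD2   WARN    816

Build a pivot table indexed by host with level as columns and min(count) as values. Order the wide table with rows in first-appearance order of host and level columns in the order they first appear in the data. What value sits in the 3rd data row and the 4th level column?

326

With rows in first-appearance order of host, row 3 is host=WP1. level columns in first-appearance order: ERROR, FATAL, DEBUG, WARN; column 4 is WARN.
Long rows with host=WP1, level=WARN: min(397, 326) = 326.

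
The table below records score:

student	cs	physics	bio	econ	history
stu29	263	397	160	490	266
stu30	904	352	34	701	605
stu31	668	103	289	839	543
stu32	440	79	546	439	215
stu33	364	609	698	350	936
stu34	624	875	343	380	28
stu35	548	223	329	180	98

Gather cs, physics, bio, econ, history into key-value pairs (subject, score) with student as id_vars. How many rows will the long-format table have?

35

7 student values × 5 melted columns = 35 rows.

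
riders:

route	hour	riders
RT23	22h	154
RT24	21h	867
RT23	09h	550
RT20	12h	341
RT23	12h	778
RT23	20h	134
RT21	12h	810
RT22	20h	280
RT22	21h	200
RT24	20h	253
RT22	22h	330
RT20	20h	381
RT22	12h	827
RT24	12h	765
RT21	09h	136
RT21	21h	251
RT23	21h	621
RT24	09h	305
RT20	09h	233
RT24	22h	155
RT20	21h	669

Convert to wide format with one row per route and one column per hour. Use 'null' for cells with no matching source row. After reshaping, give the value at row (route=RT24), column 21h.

The long row with route=RT24, hour=21h has riders=867.

867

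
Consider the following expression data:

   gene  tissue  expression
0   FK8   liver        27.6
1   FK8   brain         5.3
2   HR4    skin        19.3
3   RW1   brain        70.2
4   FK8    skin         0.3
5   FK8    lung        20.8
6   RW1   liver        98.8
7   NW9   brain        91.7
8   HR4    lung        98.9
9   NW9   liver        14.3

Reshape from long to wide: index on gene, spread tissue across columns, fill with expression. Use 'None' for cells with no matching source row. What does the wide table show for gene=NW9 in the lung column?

None

No long-format row has gene=NW9 and tissue=lung, so the cell is None.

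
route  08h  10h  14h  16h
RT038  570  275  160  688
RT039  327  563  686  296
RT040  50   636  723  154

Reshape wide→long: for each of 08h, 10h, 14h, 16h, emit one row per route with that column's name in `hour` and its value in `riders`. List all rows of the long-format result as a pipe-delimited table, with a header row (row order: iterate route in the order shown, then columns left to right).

| route | hour | riders |
| RT038 | 08h | 570 |
| RT038 | 10h | 275 |
| RT038 | 14h | 160 |
| RT038 | 16h | 688 |
| RT039 | 08h | 327 |
| RT039 | 10h | 563 |
| RT039 | 14h | 686 |
| RT039 | 16h | 296 |
| RT040 | 08h | 50 |
| RT040 | 10h | 636 |
| RT040 | 14h | 723 |
| RT040 | 16h | 154 |

Each (route, column) pair becomes one row: 3 × 4 = 12 rows.
For example, (RT038, 08h) → riders=570.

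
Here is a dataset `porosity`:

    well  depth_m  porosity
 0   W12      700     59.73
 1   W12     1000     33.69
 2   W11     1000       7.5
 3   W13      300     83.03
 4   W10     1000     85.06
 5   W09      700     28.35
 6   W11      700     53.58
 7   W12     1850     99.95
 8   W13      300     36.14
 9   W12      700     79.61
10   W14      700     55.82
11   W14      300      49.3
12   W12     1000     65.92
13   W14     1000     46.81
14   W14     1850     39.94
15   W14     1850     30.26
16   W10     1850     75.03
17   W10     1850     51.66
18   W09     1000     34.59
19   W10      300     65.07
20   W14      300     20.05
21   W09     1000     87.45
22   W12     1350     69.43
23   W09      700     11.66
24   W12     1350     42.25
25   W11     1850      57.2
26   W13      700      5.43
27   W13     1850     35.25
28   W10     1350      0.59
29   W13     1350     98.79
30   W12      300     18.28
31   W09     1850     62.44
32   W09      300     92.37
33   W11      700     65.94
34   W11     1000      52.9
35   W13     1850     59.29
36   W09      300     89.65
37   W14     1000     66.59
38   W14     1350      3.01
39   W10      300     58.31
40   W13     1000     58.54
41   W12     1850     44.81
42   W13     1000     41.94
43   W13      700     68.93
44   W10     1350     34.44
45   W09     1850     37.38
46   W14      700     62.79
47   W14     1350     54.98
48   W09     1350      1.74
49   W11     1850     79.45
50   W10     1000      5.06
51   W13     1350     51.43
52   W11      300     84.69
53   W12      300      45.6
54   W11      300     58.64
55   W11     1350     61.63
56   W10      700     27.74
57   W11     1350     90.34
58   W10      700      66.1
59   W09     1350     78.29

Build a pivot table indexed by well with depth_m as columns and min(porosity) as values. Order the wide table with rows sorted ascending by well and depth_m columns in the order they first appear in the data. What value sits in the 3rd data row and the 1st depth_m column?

53.58

With rows sorted ascending by well, row 3 is well=W11. depth_m columns in first-appearance order: 700, 1000, 300, 1850, 1350; column 1 is 700.
Long rows with well=W11, depth_m=700: min(53.58, 65.94) = 53.58.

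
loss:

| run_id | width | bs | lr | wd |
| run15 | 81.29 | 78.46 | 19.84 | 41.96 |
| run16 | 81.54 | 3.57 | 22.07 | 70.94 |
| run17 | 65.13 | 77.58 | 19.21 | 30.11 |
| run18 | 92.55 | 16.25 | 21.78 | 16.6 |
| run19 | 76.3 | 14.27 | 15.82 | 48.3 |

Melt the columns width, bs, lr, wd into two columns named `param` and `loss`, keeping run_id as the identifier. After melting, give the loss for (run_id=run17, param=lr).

19.21

Unpivoting turns each (run_id, wide-column) pair into one long row.
The wide cell at row run17, column lr holds 19.21, so the long row (run17, lr) has loss=19.21.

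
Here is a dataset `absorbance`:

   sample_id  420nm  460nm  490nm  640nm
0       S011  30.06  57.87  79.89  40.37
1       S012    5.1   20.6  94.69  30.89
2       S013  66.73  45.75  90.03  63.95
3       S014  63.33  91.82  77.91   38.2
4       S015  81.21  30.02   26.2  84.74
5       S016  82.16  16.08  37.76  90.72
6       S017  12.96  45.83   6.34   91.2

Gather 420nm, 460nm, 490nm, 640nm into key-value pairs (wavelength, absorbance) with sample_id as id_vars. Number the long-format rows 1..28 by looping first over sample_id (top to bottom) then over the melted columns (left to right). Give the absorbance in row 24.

28 rows total (7 × 4). Row 24: index ⌊(24-1)/4⌋ = 5 into sample_id → S016; (24-1) mod 4 = 3 into the melted columns → 640nm.
So row 24 is (S016, 640nm, 90.72); absorbance = 90.72.

90.72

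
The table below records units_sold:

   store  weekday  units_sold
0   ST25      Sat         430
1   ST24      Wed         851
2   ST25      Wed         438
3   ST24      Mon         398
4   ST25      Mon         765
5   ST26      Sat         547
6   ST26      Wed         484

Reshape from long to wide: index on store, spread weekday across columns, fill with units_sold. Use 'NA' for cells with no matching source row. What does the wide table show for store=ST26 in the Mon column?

No long-format row has store=ST26 and weekday=Mon, so the cell is NA.

NA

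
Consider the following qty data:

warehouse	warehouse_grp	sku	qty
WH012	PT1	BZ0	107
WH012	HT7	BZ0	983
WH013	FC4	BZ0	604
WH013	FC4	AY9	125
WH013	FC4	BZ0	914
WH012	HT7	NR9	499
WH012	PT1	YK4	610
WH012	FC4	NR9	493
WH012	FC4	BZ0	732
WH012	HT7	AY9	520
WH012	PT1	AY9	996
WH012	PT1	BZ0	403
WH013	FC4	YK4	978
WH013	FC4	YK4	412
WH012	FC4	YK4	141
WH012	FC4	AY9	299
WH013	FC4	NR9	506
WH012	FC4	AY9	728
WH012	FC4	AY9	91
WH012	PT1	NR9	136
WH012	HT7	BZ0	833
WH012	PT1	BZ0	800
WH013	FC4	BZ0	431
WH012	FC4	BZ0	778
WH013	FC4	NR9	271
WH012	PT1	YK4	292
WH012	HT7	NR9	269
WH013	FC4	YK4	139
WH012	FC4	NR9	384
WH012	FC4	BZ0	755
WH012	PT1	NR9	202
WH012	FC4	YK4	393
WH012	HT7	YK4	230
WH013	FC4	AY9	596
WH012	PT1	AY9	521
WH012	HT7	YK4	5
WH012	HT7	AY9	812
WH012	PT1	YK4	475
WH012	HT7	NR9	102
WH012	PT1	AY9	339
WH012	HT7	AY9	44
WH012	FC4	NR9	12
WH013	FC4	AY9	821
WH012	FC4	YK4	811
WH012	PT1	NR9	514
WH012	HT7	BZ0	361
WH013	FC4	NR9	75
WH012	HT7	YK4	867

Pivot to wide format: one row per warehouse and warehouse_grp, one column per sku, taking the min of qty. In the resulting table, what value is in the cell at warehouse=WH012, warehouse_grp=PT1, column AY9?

339

Rows with warehouse=WH012, warehouse_grp=PT1 and sku=AY9: qty values are 996, 521, 339.
min(996, 521, 339) = 339.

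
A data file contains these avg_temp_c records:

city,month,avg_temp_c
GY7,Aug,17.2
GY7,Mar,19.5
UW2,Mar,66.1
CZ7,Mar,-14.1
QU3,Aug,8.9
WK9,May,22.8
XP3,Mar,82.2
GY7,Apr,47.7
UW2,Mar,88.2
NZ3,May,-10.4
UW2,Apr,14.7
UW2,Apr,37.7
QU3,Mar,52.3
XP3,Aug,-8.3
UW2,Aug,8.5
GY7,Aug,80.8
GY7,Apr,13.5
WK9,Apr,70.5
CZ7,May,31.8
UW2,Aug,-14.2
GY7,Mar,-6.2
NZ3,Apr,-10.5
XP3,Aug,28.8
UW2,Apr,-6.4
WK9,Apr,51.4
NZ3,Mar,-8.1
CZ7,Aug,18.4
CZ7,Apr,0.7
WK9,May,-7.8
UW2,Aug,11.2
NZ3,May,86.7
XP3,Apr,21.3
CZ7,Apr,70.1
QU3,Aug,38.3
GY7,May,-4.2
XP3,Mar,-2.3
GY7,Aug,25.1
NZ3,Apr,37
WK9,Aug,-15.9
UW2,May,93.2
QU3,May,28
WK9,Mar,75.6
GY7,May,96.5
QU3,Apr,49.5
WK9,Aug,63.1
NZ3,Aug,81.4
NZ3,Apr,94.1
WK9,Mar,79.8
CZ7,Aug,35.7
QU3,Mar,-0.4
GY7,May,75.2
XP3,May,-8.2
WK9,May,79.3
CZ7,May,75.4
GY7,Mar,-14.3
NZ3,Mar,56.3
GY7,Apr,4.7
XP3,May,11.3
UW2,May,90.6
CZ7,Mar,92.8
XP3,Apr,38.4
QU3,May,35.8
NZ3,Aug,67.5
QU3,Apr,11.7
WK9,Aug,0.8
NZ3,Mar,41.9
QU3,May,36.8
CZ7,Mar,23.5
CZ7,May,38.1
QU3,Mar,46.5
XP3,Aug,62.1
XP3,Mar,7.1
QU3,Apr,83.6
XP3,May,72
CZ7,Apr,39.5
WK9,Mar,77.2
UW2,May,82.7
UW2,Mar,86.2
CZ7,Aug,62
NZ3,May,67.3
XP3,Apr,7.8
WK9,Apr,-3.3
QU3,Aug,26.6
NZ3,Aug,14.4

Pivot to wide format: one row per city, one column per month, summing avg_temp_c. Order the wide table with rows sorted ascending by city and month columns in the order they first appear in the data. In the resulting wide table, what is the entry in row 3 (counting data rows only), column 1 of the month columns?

163.3

With rows sorted ascending by city, row 3 is city=NZ3. month columns in first-appearance order: Aug, Mar, May, Apr; column 1 is Aug.
Long rows with city=NZ3, month=Aug: 81.4 + 67.5 + 14.4 = 163.3.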